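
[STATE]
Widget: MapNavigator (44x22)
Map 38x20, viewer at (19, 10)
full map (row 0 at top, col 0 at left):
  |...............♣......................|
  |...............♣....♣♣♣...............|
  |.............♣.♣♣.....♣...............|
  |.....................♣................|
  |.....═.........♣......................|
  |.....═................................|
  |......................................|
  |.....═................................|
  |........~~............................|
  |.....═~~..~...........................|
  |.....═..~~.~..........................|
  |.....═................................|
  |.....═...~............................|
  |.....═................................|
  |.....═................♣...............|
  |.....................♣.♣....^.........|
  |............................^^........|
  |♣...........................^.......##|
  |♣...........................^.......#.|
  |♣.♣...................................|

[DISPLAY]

                                            
   ...............♣......................   
   ...............♣....♣♣♣...............   
   .............♣.♣♣.....♣...............   
   .....................♣................   
   .....═.........♣......................   
   .....═................................   
   ......................................   
   .....═................................   
   ........~~............................   
   .....═~~..~...........................   
   .....═..~~.~.......@..................   
   .....═................................   
   .....═...~............................   
   .....═................................   
   .....═................♣...............   
   .....................♣.♣....^.........   
   ............................^^........   
   ♣...........................^.......##   
   ♣...........................^.......#.   
   ♣.♣...................................   
                                            


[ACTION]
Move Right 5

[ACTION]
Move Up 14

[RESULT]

                                            
                                            
                                            
                                            
                                            
                                            
                                            
                                            
                                            
                                            
                                            
.............♣........@.............        
.............♣....♣♣♣...............        
...........♣.♣♣.....♣...............        
...................♣................        
...═.........♣......................        
...═................................        
....................................        
...═................................        
......~~............................        
...═~~..~...........................        
...═..~~.~..........................        


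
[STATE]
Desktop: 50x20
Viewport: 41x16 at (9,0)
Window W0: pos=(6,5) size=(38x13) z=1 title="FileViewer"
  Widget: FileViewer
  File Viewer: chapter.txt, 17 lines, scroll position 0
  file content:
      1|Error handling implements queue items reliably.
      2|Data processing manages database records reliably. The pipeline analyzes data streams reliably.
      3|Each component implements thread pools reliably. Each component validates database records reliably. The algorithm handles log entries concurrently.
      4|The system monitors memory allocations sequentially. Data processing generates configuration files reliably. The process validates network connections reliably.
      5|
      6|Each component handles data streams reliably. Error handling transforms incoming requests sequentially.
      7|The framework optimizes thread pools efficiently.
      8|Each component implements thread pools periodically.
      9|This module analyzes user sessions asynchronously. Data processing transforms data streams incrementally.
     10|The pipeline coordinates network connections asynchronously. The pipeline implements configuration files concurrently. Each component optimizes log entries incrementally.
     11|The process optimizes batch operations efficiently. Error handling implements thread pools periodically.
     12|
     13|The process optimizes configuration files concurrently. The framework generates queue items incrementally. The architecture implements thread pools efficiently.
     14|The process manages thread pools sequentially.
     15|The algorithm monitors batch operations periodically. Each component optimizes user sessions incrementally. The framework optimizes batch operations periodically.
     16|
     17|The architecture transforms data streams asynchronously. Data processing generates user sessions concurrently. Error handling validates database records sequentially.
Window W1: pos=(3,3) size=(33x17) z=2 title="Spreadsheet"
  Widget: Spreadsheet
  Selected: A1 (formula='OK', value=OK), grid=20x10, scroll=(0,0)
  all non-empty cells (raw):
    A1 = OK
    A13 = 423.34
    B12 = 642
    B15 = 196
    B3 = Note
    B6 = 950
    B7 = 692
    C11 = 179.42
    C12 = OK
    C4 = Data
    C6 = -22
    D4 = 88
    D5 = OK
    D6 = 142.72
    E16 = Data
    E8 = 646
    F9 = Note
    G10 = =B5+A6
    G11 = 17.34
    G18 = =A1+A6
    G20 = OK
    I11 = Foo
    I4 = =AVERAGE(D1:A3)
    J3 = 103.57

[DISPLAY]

                                         
                                         
                                         
━━━━━━━━━━━━━━━━━━━━━━━━━━┓              
adsheet                   ┃              
──────────────────────────┨━━━━━━━┓      
K                         ┃       ┃      
  A       B       C       ┃───────┨      
--------------------------┃ue ite▲┃      
OK]           0       0   ┃ase re█┃      
      0       0       0   ┃ead po░┃      
      0Note           0   ┃locati░┃      
      0       0Data       ┃      ░┃      
      0       0       0OK ┃treams░┃      
      0     950     -22  1┃d pool░┃      
      0     692       0   ┃ead po░┃      


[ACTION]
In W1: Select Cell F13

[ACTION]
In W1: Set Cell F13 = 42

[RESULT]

                                         
                                         
                                         
━━━━━━━━━━━━━━━━━━━━━━━━━━┓              
adsheet                   ┃              
──────────────────────────┨━━━━━━━┓      
42                        ┃       ┃      
  A       B       C       ┃───────┨      
--------------------------┃ue ite▲┃      
K             0       0   ┃ase re█┃      
      0       0       0   ┃ead po░┃      
      0Note           0   ┃locati░┃      
      0       0Data       ┃      ░┃      
      0       0       0OK ┃treams░┃      
      0     950     -22  1┃d pool░┃      
      0     692       0   ┃ead po░┃      


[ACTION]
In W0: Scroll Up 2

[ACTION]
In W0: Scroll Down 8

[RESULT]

                                         
                                         
                                         
━━━━━━━━━━━━━━━━━━━━━━━━━━┓              
adsheet                   ┃              
──────────────────────────┨━━━━━━━┓      
42                        ┃       ┃      
  A       B       C       ┃───────┨      
--------------------------┃sions ▲┃      
K             0       0   ┃ork co░┃      
      0       0       0   ┃perati░┃      
      0Note           0   ┃      ░┃      
      0       0Data       ┃ration░┃      
      0       0       0OK ┃ols se░┃      
      0     950     -22  1┃operat░┃      
      0     692       0   ┃      █┃      


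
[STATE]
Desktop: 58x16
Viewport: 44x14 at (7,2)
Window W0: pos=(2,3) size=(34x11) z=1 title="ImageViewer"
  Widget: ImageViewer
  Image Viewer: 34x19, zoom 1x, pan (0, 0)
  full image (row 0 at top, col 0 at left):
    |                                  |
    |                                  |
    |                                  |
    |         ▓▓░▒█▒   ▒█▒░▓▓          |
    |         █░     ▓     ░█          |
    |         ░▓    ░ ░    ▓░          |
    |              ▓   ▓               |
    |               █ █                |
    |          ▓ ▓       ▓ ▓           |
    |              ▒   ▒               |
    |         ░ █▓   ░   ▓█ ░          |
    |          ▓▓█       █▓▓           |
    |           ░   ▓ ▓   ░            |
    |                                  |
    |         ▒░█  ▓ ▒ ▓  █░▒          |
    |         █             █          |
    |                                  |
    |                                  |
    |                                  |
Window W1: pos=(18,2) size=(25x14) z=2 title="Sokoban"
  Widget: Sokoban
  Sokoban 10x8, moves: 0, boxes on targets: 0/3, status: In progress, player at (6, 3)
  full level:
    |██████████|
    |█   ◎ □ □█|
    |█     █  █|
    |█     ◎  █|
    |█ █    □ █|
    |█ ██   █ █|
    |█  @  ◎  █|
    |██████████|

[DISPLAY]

           ┏━━━━━━━━━━━━━━━━━━━━━━━┓        
━━━━━━━━━━━┃ Sokoban               ┃        
geViewer   ┠───────────────────────┨        
───────────┃██████████             ┃        
           ┃█   ◎ □ □█             ┃        
           ┃█     █  █             ┃        
           ┃█     ◎  █             ┃        
     ▓▓░▒█▒┃█ █    □ █             ┃        
     █░    ┃█ ██   █ █             ┃        
     ░▓    ┃█  @  ◎  █             ┃        
          ▓┃██████████             ┃        
━━━━━━━━━━━┃Moves: 0  0/3          ┃        
           ┃                       ┃        
           ┗━━━━━━━━━━━━━━━━━━━━━━━┛        


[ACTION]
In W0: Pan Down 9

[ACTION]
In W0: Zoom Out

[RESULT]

           ┏━━━━━━━━━━━━━━━━━━━━━━━┓        
━━━━━━━━━━━┃ Sokoban               ┃        
geViewer   ┠───────────────────────┨        
───────────┃██████████             ┃        
          ▒┃█   ◎ □ □█             ┃        
     ░ █▓  ┃█     █  █             ┃        
      ▓▓█  ┃█     ◎  █             ┃        
       ░   ┃█ █    □ █             ┃        
           ┃█ ██   █ █             ┃        
     ▒░█  ▓┃█  @  ◎  █             ┃        
     █     ┃██████████             ┃        
━━━━━━━━━━━┃Moves: 0  0/3          ┃        
           ┃                       ┃        
           ┗━━━━━━━━━━━━━━━━━━━━━━━┛        


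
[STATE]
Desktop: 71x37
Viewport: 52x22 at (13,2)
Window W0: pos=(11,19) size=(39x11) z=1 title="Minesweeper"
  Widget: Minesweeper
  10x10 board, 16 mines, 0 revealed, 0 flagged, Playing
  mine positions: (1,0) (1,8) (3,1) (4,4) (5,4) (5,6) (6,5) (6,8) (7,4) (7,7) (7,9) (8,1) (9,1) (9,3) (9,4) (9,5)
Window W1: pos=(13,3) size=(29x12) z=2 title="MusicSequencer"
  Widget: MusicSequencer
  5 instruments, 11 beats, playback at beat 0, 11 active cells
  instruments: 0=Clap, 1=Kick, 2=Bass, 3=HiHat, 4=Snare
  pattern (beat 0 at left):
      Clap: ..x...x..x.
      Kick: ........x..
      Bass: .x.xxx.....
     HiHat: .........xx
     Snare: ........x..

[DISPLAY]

                                                    
┏━━━━━━━━━━━━━━━━━━━━━━━━━━━┓                       
┃ MusicSequencer            ┃                       
┠───────────────────────────┨                       
┃      ▼1234567890          ┃                       
┃  Clap··█···█··█·          ┃                       
┃  Kick········█··          ┃                       
┃  Bass·█·███·····          ┃                       
┃ HiHat·········██          ┃                       
┃ Snare········█··          ┃                       
┃                           ┃                       
┃                           ┃                       
┗━━━━━━━━━━━━━━━━━━━━━━━━━━━┛                       
                                                    
                                                    
                                                    
                                                    
━━━━━━━━━━━━━━━━━━━━━━━━━━━━━━━━━━━━┓               
Minesweeper                         ┃               
────────────────────────────────────┨               
■■■■■■■■■                           ┃               
■■■■■■■■■                           ┃               


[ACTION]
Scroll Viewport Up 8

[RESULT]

                                                    
                                                    
                                                    
┏━━━━━━━━━━━━━━━━━━━━━━━━━━━┓                       
┃ MusicSequencer            ┃                       
┠───────────────────────────┨                       
┃      ▼1234567890          ┃                       
┃  Clap··█···█··█·          ┃                       
┃  Kick········█··          ┃                       
┃  Bass·█·███·····          ┃                       
┃ HiHat·········██          ┃                       
┃ Snare········█··          ┃                       
┃                           ┃                       
┃                           ┃                       
┗━━━━━━━━━━━━━━━━━━━━━━━━━━━┛                       
                                                    
                                                    
                                                    
                                                    
━━━━━━━━━━━━━━━━━━━━━━━━━━━━━━━━━━━━┓               
Minesweeper                         ┃               
────────────────────────────────────┨               


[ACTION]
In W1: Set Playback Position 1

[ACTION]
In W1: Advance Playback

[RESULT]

                                                    
                                                    
                                                    
┏━━━━━━━━━━━━━━━━━━━━━━━━━━━┓                       
┃ MusicSequencer            ┃                       
┠───────────────────────────┨                       
┃      01▼34567890          ┃                       
┃  Clap··█···█··█·          ┃                       
┃  Kick········█··          ┃                       
┃  Bass·█·███·····          ┃                       
┃ HiHat·········██          ┃                       
┃ Snare········█··          ┃                       
┃                           ┃                       
┃                           ┃                       
┗━━━━━━━━━━━━━━━━━━━━━━━━━━━┛                       
                                                    
                                                    
                                                    
                                                    
━━━━━━━━━━━━━━━━━━━━━━━━━━━━━━━━━━━━┓               
Minesweeper                         ┃               
────────────────────────────────────┨               


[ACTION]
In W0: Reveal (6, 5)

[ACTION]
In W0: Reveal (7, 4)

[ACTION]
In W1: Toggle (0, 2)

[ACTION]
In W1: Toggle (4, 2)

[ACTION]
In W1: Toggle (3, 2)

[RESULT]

                                                    
                                                    
                                                    
┏━━━━━━━━━━━━━━━━━━━━━━━━━━━┓                       
┃ MusicSequencer            ┃                       
┠───────────────────────────┨                       
┃      01▼34567890          ┃                       
┃  Clap······█··█·          ┃                       
┃  Kick········█··          ┃                       
┃  Bass·█·███·····          ┃                       
┃ HiHat··█······██          ┃                       
┃ Snare··█·····█··          ┃                       
┃                           ┃                       
┃                           ┃                       
┗━━━━━━━━━━━━━━━━━━━━━━━━━━━┛                       
                                                    
                                                    
                                                    
                                                    
━━━━━━━━━━━━━━━━━━━━━━━━━━━━━━━━━━━━┓               
Minesweeper                         ┃               
────────────────────────────────────┨               


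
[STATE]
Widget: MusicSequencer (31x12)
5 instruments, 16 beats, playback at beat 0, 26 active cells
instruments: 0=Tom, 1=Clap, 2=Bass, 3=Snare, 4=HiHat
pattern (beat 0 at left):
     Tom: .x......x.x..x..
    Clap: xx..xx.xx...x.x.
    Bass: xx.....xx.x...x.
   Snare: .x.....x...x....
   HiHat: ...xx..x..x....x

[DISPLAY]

      ▼123456789012345         
   Tom·█······█·█··█··         
  Clap██··██·██···█·█·         
  Bass██·····██·█···█·         
 Snare·█·····█···█····         
 HiHat···██··█··█····█         
                               
                               
                               
                               
                               
                               


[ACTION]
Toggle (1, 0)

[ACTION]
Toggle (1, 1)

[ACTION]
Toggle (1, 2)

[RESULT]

      ▼123456789012345         
   Tom·█······█·█··█··         
  Clap··█·██·██···█·█·         
  Bass██·····██·█···█·         
 Snare·█·····█···█····         
 HiHat···██··█··█····█         
                               
                               
                               
                               
                               
                               


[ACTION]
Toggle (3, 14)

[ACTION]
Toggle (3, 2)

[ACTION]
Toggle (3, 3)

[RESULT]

      ▼123456789012345         
   Tom·█······█·█··█··         
  Clap··█·██·██···█·█·         
  Bass██·····██·█···█·         
 Snare·███···█···█··█·         
 HiHat···██··█··█····█         
                               
                               
                               
                               
                               
                               


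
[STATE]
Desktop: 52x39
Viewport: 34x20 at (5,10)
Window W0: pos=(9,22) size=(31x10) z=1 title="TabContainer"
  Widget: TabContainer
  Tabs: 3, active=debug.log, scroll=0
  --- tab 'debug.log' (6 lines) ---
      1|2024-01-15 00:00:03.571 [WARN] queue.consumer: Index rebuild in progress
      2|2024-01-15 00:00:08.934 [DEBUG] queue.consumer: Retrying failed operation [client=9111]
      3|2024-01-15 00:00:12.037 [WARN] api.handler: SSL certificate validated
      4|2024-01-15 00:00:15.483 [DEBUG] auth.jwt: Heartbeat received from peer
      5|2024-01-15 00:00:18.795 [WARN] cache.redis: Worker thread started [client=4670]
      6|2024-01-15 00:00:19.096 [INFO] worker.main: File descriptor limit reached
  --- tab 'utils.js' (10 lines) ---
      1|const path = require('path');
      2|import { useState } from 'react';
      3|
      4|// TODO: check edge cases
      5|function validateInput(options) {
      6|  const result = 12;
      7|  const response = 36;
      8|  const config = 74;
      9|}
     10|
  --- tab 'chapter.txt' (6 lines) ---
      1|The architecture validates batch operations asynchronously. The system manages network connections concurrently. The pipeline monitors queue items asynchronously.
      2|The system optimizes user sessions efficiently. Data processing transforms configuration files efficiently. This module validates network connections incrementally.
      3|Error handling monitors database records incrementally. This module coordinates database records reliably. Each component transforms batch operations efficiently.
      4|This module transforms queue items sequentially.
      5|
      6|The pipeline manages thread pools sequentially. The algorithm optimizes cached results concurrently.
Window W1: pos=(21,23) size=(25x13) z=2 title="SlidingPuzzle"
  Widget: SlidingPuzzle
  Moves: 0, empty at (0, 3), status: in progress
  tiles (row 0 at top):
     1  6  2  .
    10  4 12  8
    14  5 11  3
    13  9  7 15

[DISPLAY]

                                  
                                  
                                  
                                  
                                  
                                  
                                  
                                  
                                  
                                  
                                  
                                  
    ┏━━━━━━━━━━━━━━━━━━━━━━━━━━━━━
    ┃ TabContain┏━━━━━━━━━━━━━━━━━
    ┠───────────┃ SlidingPuzzle   
    ┃[debug.log]┠─────────────────
    ┃───────────┃┌────┬────┬────┬─
    ┃2024-01-15 ┃│  1 │  6 │  2 │ 
    ┃2024-01-15 ┃├────┼────┼────┼─
    ┃2024-01-15 ┃│ 10 │  4 │ 12 │ 


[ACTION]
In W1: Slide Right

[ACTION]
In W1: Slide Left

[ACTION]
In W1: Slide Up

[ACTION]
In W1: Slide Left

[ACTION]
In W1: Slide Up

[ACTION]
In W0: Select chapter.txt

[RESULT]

                                  
                                  
                                  
                                  
                                  
                                  
                                  
                                  
                                  
                                  
                                  
                                  
    ┏━━━━━━━━━━━━━━━━━━━━━━━━━━━━━
    ┃ TabContain┏━━━━━━━━━━━━━━━━━
    ┠───────────┃ SlidingPuzzle   
    ┃ debug.log ┠─────────────────
    ┃───────────┃┌────┬────┬────┬─
    ┃The archite┃│  1 │  6 │  2 │ 
    ┃The system ┃├────┼────┼────┼─
    ┃Error handl┃│ 10 │  4 │ 12 │ 


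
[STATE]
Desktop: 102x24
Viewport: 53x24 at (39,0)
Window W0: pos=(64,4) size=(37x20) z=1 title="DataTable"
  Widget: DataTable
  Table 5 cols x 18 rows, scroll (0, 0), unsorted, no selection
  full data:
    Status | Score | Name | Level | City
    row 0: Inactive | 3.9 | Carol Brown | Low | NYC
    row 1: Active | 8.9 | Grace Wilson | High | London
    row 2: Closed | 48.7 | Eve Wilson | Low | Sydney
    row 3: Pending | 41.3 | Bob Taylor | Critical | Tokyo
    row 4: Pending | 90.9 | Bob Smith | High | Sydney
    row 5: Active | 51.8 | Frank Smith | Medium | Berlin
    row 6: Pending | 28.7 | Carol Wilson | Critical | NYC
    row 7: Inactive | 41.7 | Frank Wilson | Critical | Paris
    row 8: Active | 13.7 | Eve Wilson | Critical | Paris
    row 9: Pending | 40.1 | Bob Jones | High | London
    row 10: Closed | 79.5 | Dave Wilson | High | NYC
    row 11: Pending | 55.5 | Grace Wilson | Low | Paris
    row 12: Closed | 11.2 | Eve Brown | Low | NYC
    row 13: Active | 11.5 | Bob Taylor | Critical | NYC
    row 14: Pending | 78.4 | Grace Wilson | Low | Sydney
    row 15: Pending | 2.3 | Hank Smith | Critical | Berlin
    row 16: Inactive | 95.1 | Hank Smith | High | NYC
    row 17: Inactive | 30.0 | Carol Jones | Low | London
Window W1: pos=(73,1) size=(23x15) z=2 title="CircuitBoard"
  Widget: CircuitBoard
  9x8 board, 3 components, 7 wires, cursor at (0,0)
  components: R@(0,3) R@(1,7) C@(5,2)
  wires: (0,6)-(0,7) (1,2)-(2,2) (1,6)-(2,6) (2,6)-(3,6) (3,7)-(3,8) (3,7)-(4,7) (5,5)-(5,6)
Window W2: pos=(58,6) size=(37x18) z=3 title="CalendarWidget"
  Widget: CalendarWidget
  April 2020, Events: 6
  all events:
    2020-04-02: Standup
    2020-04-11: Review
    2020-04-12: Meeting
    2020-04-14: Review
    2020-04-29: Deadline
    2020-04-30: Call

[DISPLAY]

                                                     
                                  ┏━━━━━━━━━━━━━━━━━━
                                  ┃ CircuitBoard     
                                  ┠──────────────────
                         ┏━━━━━━━━┃   0 1 2 3 4 5 6 7
                         ┃ DataTab┃0  [.]          R 
                   ┏━━━━━━━━━━━━━━━━━━━━━━━━━━━━━━━━━
                   ┃ CalendarWidget                  
                   ┠─────────────────────────────────
                   ┃             April 2020          
                   ┃Mo Tu We Th Fr Sa Su             
                   ┃       1  2*  3  4  5            
                   ┃ 6  7  8  9 10 11* 12*           
                   ┃13 14* 15 16 17 18 19            
                   ┃20 21 22 23 24 25 26             
                   ┃27 28 29* 30*                    
                   ┃                                 
                   ┃                                 
                   ┃                                 
                   ┃                                 
                   ┃                                 
                   ┃                                 
                   ┃                                 
                   ┗━━━━━━━━━━━━━━━━━━━━━━━━━━━━━━━━━


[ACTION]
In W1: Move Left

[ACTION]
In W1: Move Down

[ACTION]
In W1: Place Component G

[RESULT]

                                                     
                                  ┏━━━━━━━━━━━━━━━━━━
                                  ┃ CircuitBoard     
                                  ┠──────────────────
                         ┏━━━━━━━━┃   0 1 2 3 4 5 6 7
                         ┃ DataTab┃0               R 
                   ┏━━━━━━━━━━━━━━━━━━━━━━━━━━━━━━━━━
                   ┃ CalendarWidget                  
                   ┠─────────────────────────────────
                   ┃             April 2020          
                   ┃Mo Tu We Th Fr Sa Su             
                   ┃       1  2*  3  4  5            
                   ┃ 6  7  8  9 10 11* 12*           
                   ┃13 14* 15 16 17 18 19            
                   ┃20 21 22 23 24 25 26             
                   ┃27 28 29* 30*                    
                   ┃                                 
                   ┃                                 
                   ┃                                 
                   ┃                                 
                   ┃                                 
                   ┃                                 
                   ┃                                 
                   ┗━━━━━━━━━━━━━━━━━━━━━━━━━━━━━━━━━


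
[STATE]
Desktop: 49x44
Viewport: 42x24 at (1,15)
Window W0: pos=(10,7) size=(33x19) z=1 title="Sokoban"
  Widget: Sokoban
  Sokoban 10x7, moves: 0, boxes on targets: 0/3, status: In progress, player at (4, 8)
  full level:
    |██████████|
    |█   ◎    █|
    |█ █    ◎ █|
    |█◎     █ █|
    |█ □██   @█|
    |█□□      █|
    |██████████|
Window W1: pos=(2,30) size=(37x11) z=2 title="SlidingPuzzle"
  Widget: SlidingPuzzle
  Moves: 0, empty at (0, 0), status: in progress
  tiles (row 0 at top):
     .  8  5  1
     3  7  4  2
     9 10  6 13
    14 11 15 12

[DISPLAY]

         ┃█□□      █                     ┃
         ┃██████████                     ┃
         ┃Moves: 0  0/3                  ┃
         ┃                               ┃
         ┃                               ┃
         ┃                               ┃
         ┃                               ┃
         ┃                               ┃
         ┃                               ┃
         ┃                               ┃
         ┗━━━━━━━━━━━━━━━━━━━━━━━━━━━━━━━┛
                                          
                                          
                                          
                                          
 ┏━━━━━━━━━━━━━━━━━━━━━━━━━━━━━━━━━━━┓    
 ┃ SlidingPuzzle                     ┃    
 ┠───────────────────────────────────┨    
 ┃┌────┬────┬────┬────┐              ┃    
 ┃│    │  8 │  5 │  1 │              ┃    
 ┃├────┼────┼────┼────┤              ┃    
 ┃│  3 │  7 │  4 │  2 │              ┃    
 ┃├────┼────┼────┼────┤              ┃    
 ┃│  9 │ 10 │  6 │ 13 │              ┃    


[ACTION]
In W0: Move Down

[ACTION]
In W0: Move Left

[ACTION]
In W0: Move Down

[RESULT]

         ┃█□□    @ █                     ┃
         ┃██████████                     ┃
         ┃Moves: 2  0/3                  ┃
         ┃                               ┃
         ┃                               ┃
         ┃                               ┃
         ┃                               ┃
         ┃                               ┃
         ┃                               ┃
         ┃                               ┃
         ┗━━━━━━━━━━━━━━━━━━━━━━━━━━━━━━━┛
                                          
                                          
                                          
                                          
 ┏━━━━━━━━━━━━━━━━━━━━━━━━━━━━━━━━━━━┓    
 ┃ SlidingPuzzle                     ┃    
 ┠───────────────────────────────────┨    
 ┃┌────┬────┬────┬────┐              ┃    
 ┃│    │  8 │  5 │  1 │              ┃    
 ┃├────┼────┼────┼────┤              ┃    
 ┃│  3 │  7 │  4 │  2 │              ┃    
 ┃├────┼────┼────┼────┤              ┃    
 ┃│  9 │ 10 │  6 │ 13 │              ┃    


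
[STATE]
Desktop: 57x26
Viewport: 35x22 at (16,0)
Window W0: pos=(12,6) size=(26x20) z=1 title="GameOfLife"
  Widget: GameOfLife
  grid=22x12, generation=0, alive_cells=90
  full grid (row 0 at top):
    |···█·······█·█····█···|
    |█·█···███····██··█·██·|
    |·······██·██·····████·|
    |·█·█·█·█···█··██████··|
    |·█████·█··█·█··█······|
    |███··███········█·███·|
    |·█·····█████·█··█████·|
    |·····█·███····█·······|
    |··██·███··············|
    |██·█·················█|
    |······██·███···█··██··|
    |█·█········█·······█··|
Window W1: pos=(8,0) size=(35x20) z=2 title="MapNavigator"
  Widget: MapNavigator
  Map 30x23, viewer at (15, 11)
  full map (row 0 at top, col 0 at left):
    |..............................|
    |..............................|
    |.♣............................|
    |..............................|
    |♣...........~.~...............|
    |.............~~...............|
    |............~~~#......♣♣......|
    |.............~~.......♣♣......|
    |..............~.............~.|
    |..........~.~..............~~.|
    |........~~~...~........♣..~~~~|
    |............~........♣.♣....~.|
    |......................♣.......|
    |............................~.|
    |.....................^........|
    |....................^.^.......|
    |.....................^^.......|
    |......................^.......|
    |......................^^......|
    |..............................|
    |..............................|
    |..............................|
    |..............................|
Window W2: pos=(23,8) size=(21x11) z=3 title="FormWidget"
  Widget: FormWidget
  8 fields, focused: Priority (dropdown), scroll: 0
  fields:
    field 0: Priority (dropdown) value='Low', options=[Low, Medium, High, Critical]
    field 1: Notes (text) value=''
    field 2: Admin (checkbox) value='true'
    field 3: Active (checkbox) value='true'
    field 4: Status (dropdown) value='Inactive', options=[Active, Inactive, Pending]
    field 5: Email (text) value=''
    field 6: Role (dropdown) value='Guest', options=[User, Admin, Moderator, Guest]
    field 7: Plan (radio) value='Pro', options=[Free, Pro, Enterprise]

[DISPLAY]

━━━━━━━━━━━━━━━━━━━━━━━━━━┓        
igator                    ┃        
──────────────────────────┨        
........................  ┃        
......~.~...............  ┃        
.......~~...............  ┃        
......~~~#......♣♣......  ┃        
.......~~.......♣♣......  ┃        
.......┏━━━━━━━━━━━━━━━━━━━┓       
....~.~┃ FormWidget        ┃       
..~~~..┠───────────────────┨       
......~┃> Priority:   [Lo▼]┃       
.......┃  Notes:      [   ]┃       
.......┃  Admin:      [x]  ┃       
.......┃  Active:     [x]  ┃       
.......┃  Status:     [In▼]┃       
.......┃  Email:      [   ]┃       
.......┃  Role:       [Gu▼]┃       
.......┗━━━━━━━━━━━━━━━━━━━┛       
━━━━━━━━━━━━━━━━━━━━━━━━━━┛        
···██·███···█··██··  ┃             
········█·······█··  ┃             


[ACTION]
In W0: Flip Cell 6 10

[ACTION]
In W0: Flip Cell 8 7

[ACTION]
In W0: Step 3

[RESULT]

━━━━━━━━━━━━━━━━━━━━━━━━━━┓        
igator                    ┃        
──────────────────────────┨        
........................  ┃        
......~.~...............  ┃        
.......~~...............  ┃        
......~~~#......♣♣......  ┃        
.......~~.......♣♣......  ┃        
.......┏━━━━━━━━━━━━━━━━━━━┓       
....~.~┃ FormWidget        ┃       
..~~~..┠───────────────────┨       
......~┃> Priority:   [Lo▼]┃       
.......┃  Notes:      [   ]┃       
.......┃  Admin:      [x]  ┃       
.......┃  Active:     [x]  ┃       
.......┃  Status:     [In▼]┃       
.......┃  Email:      [   ]┃       
.......┃  Role:       [Gu▼]┃       
.......┗━━━━━━━━━━━━━━━━━━━┛       
━━━━━━━━━━━━━━━━━━━━━━━━━━┛        
██···█···█·····█·█·  ┃             
█······██··········  ┃             


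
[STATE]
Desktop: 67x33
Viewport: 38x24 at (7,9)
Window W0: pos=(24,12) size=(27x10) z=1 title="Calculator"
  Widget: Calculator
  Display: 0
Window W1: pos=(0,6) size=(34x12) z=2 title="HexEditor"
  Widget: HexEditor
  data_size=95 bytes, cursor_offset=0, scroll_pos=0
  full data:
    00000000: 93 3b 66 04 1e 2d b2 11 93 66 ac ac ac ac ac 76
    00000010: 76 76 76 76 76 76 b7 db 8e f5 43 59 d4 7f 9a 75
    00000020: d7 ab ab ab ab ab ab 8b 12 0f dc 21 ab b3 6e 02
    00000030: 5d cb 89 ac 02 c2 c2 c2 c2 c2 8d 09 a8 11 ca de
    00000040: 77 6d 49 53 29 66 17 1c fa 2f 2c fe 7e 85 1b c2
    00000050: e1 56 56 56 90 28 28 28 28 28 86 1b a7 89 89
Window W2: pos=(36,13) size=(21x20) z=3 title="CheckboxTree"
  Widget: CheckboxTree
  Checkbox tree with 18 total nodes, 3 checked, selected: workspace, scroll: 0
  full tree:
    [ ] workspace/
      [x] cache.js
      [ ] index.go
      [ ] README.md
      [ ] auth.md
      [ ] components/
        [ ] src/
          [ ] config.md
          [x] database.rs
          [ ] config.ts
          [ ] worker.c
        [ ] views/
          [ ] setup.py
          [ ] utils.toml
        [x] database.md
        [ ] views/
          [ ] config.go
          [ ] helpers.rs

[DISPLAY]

00  93 3b 66 04 1e 2d b2 1┃           
10  76 76 76 76 76 76 b7 d┃           
20  d7 ab ab ab ab ab ab 8┃           
30  5d cb 89 ac 02 c2 c2 c┃━━━━━━━━━━━
40  77 6d 49 53 29 66 17 1┃or┏━━━━━━━━
50  e1 56 56 56 90 28 28 2┃──┃ Checkbo
                          ┃  ┠────────
                          ┃──┃>[-] wor
━━━━━━━━━━━━━━━━━━━━━━━━━━┛ 9┃   [x] c
                 ┃├───┼───┼──┃   [ ] i
                 ┃│ 4 │ 5 │ 6┃   [ ] R
                 ┃└───┴───┴──┃   [ ] a
                 ┗━━━━━━━━━━━┃   [-] c
                             ┃     [-]
                             ┃       [
                             ┃       [
                             ┃       [
                             ┃       [
                             ┃     [ ]
                             ┃       [
                             ┃       [
                             ┃     [x]
                             ┃     [ ]
                             ┗━━━━━━━━


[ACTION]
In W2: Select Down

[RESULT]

00  93 3b 66 04 1e 2d b2 1┃           
10  76 76 76 76 76 76 b7 d┃           
20  d7 ab ab ab ab ab ab 8┃           
30  5d cb 89 ac 02 c2 c2 c┃━━━━━━━━━━━
40  77 6d 49 53 29 66 17 1┃or┏━━━━━━━━
50  e1 56 56 56 90 28 28 2┃──┃ Checkbo
                          ┃  ┠────────
                          ┃──┃ [-] wor
━━━━━━━━━━━━━━━━━━━━━━━━━━┛ 9┃>  [x] c
                 ┃├───┼───┼──┃   [ ] i
                 ┃│ 4 │ 5 │ 6┃   [ ] R
                 ┃└───┴───┴──┃   [ ] a
                 ┗━━━━━━━━━━━┃   [-] c
                             ┃     [-]
                             ┃       [
                             ┃       [
                             ┃       [
                             ┃       [
                             ┃     [ ]
                             ┃       [
                             ┃       [
                             ┃     [x]
                             ┃     [ ]
                             ┗━━━━━━━━


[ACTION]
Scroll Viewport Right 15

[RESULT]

 1e 2d b2 1┃                          
 76 76 b7 d┃                          
 ab ab ab 8┃                          
 02 c2 c2 c┃━━━━━━━━━━━━━━━━┓         
 29 66 17 1┃or┏━━━━━━━━━━━━━━━━━━━┓   
 90 28 28 2┃──┃ CheckboxTree      ┃   
           ┃  ┠───────────────────┨   
           ┃──┃ [-] workspace/    ┃   
━━━━━━━━━━━┛ 9┃>  [x] cache.js    ┃   
  ┃├───┼───┼──┃   [ ] index.go    ┃   
  ┃│ 4 │ 5 │ 6┃   [ ] README.md   ┃   
  ┃└───┴───┴──┃   [ ] auth.md     ┃   
  ┗━━━━━━━━━━━┃   [-] components/ ┃   
              ┃     [-] src/      ┃   
              ┃       [ ] config.m┃   
              ┃       [x] database┃   
              ┃       [ ] config.t┃   
              ┃       [ ] worker.c┃   
              ┃     [ ] views/    ┃   
              ┃       [ ] setup.py┃   
              ┃       [ ] utils.to┃   
              ┃     [x] database.m┃   
              ┃     [ ] views/    ┃   
              ┗━━━━━━━━━━━━━━━━━━━┛   
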